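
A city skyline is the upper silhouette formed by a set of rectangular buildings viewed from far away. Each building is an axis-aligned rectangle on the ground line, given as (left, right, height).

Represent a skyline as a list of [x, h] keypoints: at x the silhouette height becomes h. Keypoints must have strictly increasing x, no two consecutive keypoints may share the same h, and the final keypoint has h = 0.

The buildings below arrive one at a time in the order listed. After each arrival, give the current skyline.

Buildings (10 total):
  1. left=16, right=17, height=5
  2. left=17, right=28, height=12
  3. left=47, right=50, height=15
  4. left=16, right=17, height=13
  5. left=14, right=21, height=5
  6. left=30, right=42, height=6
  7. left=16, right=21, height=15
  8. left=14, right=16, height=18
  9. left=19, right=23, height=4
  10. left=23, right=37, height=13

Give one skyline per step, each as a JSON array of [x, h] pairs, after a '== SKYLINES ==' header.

== SKYLINES ==
[[16,5],[17,0]]
[[16,5],[17,12],[28,0]]
[[16,5],[17,12],[28,0],[47,15],[50,0]]
[[16,13],[17,12],[28,0],[47,15],[50,0]]
[[14,5],[16,13],[17,12],[28,0],[47,15],[50,0]]
[[14,5],[16,13],[17,12],[28,0],[30,6],[42,0],[47,15],[50,0]]
[[14,5],[16,15],[21,12],[28,0],[30,6],[42,0],[47,15],[50,0]]
[[14,18],[16,15],[21,12],[28,0],[30,6],[42,0],[47,15],[50,0]]
[[14,18],[16,15],[21,12],[28,0],[30,6],[42,0],[47,15],[50,0]]
[[14,18],[16,15],[21,12],[23,13],[37,6],[42,0],[47,15],[50,0]]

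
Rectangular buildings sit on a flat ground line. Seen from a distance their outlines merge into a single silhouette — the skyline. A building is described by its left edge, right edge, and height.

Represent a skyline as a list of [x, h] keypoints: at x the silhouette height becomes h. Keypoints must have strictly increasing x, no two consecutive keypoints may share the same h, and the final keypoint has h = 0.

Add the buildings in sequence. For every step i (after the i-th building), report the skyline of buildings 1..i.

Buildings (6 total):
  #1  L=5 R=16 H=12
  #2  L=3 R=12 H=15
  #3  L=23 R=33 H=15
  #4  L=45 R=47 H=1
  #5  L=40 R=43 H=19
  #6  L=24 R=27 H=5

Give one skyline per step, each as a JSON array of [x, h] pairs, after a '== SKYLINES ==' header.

== SKYLINES ==
[[5,12],[16,0]]
[[3,15],[12,12],[16,0]]
[[3,15],[12,12],[16,0],[23,15],[33,0]]
[[3,15],[12,12],[16,0],[23,15],[33,0],[45,1],[47,0]]
[[3,15],[12,12],[16,0],[23,15],[33,0],[40,19],[43,0],[45,1],[47,0]]
[[3,15],[12,12],[16,0],[23,15],[33,0],[40,19],[43,0],[45,1],[47,0]]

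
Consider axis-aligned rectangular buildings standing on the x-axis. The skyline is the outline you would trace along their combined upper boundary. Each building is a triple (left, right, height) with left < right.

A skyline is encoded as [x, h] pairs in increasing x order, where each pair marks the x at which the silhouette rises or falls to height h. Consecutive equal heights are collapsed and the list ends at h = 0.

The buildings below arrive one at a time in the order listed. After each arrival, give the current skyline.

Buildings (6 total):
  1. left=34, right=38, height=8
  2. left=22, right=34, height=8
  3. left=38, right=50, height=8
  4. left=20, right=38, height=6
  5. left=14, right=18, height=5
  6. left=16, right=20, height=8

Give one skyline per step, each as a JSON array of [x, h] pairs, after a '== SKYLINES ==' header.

== SKYLINES ==
[[34,8],[38,0]]
[[22,8],[38,0]]
[[22,8],[50,0]]
[[20,6],[22,8],[50,0]]
[[14,5],[18,0],[20,6],[22,8],[50,0]]
[[14,5],[16,8],[20,6],[22,8],[50,0]]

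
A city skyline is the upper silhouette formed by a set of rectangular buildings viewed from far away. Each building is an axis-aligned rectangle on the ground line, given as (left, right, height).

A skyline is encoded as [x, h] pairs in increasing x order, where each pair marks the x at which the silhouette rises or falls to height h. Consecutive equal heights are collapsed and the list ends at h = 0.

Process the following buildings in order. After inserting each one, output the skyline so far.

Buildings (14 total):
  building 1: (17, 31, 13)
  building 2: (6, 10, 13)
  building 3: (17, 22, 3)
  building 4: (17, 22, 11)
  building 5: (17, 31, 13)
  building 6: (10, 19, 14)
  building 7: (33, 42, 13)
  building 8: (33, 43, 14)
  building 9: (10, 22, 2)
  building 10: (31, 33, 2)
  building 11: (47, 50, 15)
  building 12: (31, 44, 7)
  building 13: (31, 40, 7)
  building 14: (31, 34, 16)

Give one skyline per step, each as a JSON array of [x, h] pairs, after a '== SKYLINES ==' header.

== SKYLINES ==
[[17,13],[31,0]]
[[6,13],[10,0],[17,13],[31,0]]
[[6,13],[10,0],[17,13],[31,0]]
[[6,13],[10,0],[17,13],[31,0]]
[[6,13],[10,0],[17,13],[31,0]]
[[6,13],[10,14],[19,13],[31,0]]
[[6,13],[10,14],[19,13],[31,0],[33,13],[42,0]]
[[6,13],[10,14],[19,13],[31,0],[33,14],[43,0]]
[[6,13],[10,14],[19,13],[31,0],[33,14],[43,0]]
[[6,13],[10,14],[19,13],[31,2],[33,14],[43,0]]
[[6,13],[10,14],[19,13],[31,2],[33,14],[43,0],[47,15],[50,0]]
[[6,13],[10,14],[19,13],[31,7],[33,14],[43,7],[44,0],[47,15],[50,0]]
[[6,13],[10,14],[19,13],[31,7],[33,14],[43,7],[44,0],[47,15],[50,0]]
[[6,13],[10,14],[19,13],[31,16],[34,14],[43,7],[44,0],[47,15],[50,0]]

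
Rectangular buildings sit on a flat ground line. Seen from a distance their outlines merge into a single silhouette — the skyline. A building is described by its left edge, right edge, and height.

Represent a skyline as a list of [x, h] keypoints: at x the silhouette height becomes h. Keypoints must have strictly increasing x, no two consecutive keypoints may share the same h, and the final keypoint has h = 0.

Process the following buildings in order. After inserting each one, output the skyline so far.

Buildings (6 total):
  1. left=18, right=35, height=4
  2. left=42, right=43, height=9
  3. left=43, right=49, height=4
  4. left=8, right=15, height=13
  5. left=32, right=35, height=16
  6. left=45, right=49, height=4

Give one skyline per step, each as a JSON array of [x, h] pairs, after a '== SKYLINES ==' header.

== SKYLINES ==
[[18,4],[35,0]]
[[18,4],[35,0],[42,9],[43,0]]
[[18,4],[35,0],[42,9],[43,4],[49,0]]
[[8,13],[15,0],[18,4],[35,0],[42,9],[43,4],[49,0]]
[[8,13],[15,0],[18,4],[32,16],[35,0],[42,9],[43,4],[49,0]]
[[8,13],[15,0],[18,4],[32,16],[35,0],[42,9],[43,4],[49,0]]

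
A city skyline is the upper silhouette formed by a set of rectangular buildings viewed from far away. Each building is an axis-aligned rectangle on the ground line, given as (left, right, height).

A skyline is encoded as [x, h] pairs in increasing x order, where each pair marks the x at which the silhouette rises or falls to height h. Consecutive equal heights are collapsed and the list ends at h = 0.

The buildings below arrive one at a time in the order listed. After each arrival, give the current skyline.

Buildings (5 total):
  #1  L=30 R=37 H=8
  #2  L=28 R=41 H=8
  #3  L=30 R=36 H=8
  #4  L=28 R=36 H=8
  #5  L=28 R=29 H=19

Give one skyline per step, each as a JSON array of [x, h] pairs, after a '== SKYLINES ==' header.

== SKYLINES ==
[[30,8],[37,0]]
[[28,8],[41,0]]
[[28,8],[41,0]]
[[28,8],[41,0]]
[[28,19],[29,8],[41,0]]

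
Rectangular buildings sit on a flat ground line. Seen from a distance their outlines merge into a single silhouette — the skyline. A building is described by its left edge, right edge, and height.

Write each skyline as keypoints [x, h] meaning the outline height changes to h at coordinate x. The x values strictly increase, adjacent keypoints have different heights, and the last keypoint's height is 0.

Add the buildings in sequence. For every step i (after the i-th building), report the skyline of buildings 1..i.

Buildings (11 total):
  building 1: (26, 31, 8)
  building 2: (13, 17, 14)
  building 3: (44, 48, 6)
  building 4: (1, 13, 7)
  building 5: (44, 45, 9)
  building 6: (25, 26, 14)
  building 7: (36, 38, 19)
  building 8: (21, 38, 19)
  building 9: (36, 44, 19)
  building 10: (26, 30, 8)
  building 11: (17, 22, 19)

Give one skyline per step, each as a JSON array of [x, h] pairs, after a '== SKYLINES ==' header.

== SKYLINES ==
[[26,8],[31,0]]
[[13,14],[17,0],[26,8],[31,0]]
[[13,14],[17,0],[26,8],[31,0],[44,6],[48,0]]
[[1,7],[13,14],[17,0],[26,8],[31,0],[44,6],[48,0]]
[[1,7],[13,14],[17,0],[26,8],[31,0],[44,9],[45,6],[48,0]]
[[1,7],[13,14],[17,0],[25,14],[26,8],[31,0],[44,9],[45,6],[48,0]]
[[1,7],[13,14],[17,0],[25,14],[26,8],[31,0],[36,19],[38,0],[44,9],[45,6],[48,0]]
[[1,7],[13,14],[17,0],[21,19],[38,0],[44,9],[45,6],[48,0]]
[[1,7],[13,14],[17,0],[21,19],[44,9],[45,6],[48,0]]
[[1,7],[13,14],[17,0],[21,19],[44,9],[45,6],[48,0]]
[[1,7],[13,14],[17,19],[44,9],[45,6],[48,0]]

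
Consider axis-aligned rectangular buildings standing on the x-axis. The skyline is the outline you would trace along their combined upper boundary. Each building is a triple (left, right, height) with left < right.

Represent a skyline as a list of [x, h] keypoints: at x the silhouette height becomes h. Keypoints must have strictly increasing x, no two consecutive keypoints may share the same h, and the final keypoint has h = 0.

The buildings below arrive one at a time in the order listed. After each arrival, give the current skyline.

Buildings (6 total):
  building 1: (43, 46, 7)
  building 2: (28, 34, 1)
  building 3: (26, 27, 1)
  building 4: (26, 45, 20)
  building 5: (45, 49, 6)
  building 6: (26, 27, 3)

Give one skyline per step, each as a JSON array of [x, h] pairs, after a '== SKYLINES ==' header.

== SKYLINES ==
[[43,7],[46,0]]
[[28,1],[34,0],[43,7],[46,0]]
[[26,1],[27,0],[28,1],[34,0],[43,7],[46,0]]
[[26,20],[45,7],[46,0]]
[[26,20],[45,7],[46,6],[49,0]]
[[26,20],[45,7],[46,6],[49,0]]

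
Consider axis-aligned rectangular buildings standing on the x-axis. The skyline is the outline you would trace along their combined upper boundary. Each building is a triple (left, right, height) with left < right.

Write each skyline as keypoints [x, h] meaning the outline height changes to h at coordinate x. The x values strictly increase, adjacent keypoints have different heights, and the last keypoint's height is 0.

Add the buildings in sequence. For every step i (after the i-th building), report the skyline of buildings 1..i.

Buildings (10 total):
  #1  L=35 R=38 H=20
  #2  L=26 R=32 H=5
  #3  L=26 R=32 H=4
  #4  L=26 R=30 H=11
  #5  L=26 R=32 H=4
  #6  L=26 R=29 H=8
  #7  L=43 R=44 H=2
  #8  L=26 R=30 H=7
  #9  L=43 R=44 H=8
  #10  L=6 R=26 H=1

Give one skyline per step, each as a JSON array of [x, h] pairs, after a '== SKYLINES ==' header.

== SKYLINES ==
[[35,20],[38,0]]
[[26,5],[32,0],[35,20],[38,0]]
[[26,5],[32,0],[35,20],[38,0]]
[[26,11],[30,5],[32,0],[35,20],[38,0]]
[[26,11],[30,5],[32,0],[35,20],[38,0]]
[[26,11],[30,5],[32,0],[35,20],[38,0]]
[[26,11],[30,5],[32,0],[35,20],[38,0],[43,2],[44,0]]
[[26,11],[30,5],[32,0],[35,20],[38,0],[43,2],[44,0]]
[[26,11],[30,5],[32,0],[35,20],[38,0],[43,8],[44,0]]
[[6,1],[26,11],[30,5],[32,0],[35,20],[38,0],[43,8],[44,0]]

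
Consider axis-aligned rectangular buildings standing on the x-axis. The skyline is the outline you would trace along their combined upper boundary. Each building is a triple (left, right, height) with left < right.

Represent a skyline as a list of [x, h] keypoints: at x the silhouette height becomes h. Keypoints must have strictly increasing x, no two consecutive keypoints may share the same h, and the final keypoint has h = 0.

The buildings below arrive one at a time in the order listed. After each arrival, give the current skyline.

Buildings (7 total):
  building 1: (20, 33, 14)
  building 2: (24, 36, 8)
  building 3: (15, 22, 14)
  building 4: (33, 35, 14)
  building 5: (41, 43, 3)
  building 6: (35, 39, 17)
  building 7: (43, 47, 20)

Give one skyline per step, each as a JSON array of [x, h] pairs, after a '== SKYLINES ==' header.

== SKYLINES ==
[[20,14],[33,0]]
[[20,14],[33,8],[36,0]]
[[15,14],[33,8],[36,0]]
[[15,14],[35,8],[36,0]]
[[15,14],[35,8],[36,0],[41,3],[43,0]]
[[15,14],[35,17],[39,0],[41,3],[43,0]]
[[15,14],[35,17],[39,0],[41,3],[43,20],[47,0]]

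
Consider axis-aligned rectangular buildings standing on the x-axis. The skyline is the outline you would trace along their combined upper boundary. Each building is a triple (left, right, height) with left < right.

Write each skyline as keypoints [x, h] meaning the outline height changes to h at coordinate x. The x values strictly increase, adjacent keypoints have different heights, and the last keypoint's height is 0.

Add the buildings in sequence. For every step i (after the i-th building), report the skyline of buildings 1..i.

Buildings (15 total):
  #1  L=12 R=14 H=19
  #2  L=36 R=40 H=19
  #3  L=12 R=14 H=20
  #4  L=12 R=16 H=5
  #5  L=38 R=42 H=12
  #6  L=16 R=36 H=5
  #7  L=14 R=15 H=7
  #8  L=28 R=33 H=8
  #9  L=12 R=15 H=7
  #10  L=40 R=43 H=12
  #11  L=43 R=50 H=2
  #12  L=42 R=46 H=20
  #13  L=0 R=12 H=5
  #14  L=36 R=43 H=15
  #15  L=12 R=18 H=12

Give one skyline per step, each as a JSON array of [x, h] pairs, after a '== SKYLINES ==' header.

== SKYLINES ==
[[12,19],[14,0]]
[[12,19],[14,0],[36,19],[40,0]]
[[12,20],[14,0],[36,19],[40,0]]
[[12,20],[14,5],[16,0],[36,19],[40,0]]
[[12,20],[14,5],[16,0],[36,19],[40,12],[42,0]]
[[12,20],[14,5],[36,19],[40,12],[42,0]]
[[12,20],[14,7],[15,5],[36,19],[40,12],[42,0]]
[[12,20],[14,7],[15,5],[28,8],[33,5],[36,19],[40,12],[42,0]]
[[12,20],[14,7],[15,5],[28,8],[33,5],[36,19],[40,12],[42,0]]
[[12,20],[14,7],[15,5],[28,8],[33,5],[36,19],[40,12],[43,0]]
[[12,20],[14,7],[15,5],[28,8],[33,5],[36,19],[40,12],[43,2],[50,0]]
[[12,20],[14,7],[15,5],[28,8],[33,5],[36,19],[40,12],[42,20],[46,2],[50,0]]
[[0,5],[12,20],[14,7],[15,5],[28,8],[33,5],[36,19],[40,12],[42,20],[46,2],[50,0]]
[[0,5],[12,20],[14,7],[15,5],[28,8],[33,5],[36,19],[40,15],[42,20],[46,2],[50,0]]
[[0,5],[12,20],[14,12],[18,5],[28,8],[33,5],[36,19],[40,15],[42,20],[46,2],[50,0]]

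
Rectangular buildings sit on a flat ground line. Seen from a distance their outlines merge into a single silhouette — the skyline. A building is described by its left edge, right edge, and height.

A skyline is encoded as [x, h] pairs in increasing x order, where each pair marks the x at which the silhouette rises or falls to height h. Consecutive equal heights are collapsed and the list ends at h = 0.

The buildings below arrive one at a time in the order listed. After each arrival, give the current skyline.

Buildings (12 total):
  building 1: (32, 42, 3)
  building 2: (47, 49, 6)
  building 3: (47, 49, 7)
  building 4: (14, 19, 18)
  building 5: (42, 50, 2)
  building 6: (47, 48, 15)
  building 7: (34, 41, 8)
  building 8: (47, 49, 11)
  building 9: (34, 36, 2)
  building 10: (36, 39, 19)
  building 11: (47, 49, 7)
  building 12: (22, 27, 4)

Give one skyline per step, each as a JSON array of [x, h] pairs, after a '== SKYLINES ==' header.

== SKYLINES ==
[[32,3],[42,0]]
[[32,3],[42,0],[47,6],[49,0]]
[[32,3],[42,0],[47,7],[49,0]]
[[14,18],[19,0],[32,3],[42,0],[47,7],[49,0]]
[[14,18],[19,0],[32,3],[42,2],[47,7],[49,2],[50,0]]
[[14,18],[19,0],[32,3],[42,2],[47,15],[48,7],[49,2],[50,0]]
[[14,18],[19,0],[32,3],[34,8],[41,3],[42,2],[47,15],[48,7],[49,2],[50,0]]
[[14,18],[19,0],[32,3],[34,8],[41,3],[42,2],[47,15],[48,11],[49,2],[50,0]]
[[14,18],[19,0],[32,3],[34,8],[41,3],[42,2],[47,15],[48,11],[49,2],[50,0]]
[[14,18],[19,0],[32,3],[34,8],[36,19],[39,8],[41,3],[42,2],[47,15],[48,11],[49,2],[50,0]]
[[14,18],[19,0],[32,3],[34,8],[36,19],[39,8],[41,3],[42,2],[47,15],[48,11],[49,2],[50,0]]
[[14,18],[19,0],[22,4],[27,0],[32,3],[34,8],[36,19],[39,8],[41,3],[42,2],[47,15],[48,11],[49,2],[50,0]]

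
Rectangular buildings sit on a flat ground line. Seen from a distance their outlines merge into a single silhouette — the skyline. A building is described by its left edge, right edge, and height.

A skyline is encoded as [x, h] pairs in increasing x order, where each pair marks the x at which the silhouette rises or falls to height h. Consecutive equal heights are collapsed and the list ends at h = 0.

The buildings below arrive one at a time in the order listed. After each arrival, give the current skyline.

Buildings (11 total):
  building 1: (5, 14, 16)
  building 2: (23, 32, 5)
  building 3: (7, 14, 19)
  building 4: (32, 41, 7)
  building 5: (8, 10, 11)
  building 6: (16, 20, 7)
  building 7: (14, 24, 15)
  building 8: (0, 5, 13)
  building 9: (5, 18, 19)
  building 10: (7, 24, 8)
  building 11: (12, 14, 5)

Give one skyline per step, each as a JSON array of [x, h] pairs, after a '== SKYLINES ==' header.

== SKYLINES ==
[[5,16],[14,0]]
[[5,16],[14,0],[23,5],[32,0]]
[[5,16],[7,19],[14,0],[23,5],[32,0]]
[[5,16],[7,19],[14,0],[23,5],[32,7],[41,0]]
[[5,16],[7,19],[14,0],[23,5],[32,7],[41,0]]
[[5,16],[7,19],[14,0],[16,7],[20,0],[23,5],[32,7],[41,0]]
[[5,16],[7,19],[14,15],[24,5],[32,7],[41,0]]
[[0,13],[5,16],[7,19],[14,15],[24,5],[32,7],[41,0]]
[[0,13],[5,19],[18,15],[24,5],[32,7],[41,0]]
[[0,13],[5,19],[18,15],[24,5],[32,7],[41,0]]
[[0,13],[5,19],[18,15],[24,5],[32,7],[41,0]]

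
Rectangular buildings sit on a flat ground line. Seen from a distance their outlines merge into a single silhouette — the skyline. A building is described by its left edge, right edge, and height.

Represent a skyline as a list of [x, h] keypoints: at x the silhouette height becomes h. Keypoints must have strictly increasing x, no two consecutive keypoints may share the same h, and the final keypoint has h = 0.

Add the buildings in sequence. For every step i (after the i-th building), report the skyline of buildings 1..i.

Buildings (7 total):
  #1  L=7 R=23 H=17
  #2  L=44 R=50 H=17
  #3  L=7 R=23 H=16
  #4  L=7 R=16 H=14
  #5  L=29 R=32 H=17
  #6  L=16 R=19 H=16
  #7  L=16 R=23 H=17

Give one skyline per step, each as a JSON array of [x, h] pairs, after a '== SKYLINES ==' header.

== SKYLINES ==
[[7,17],[23,0]]
[[7,17],[23,0],[44,17],[50,0]]
[[7,17],[23,0],[44,17],[50,0]]
[[7,17],[23,0],[44,17],[50,0]]
[[7,17],[23,0],[29,17],[32,0],[44,17],[50,0]]
[[7,17],[23,0],[29,17],[32,0],[44,17],[50,0]]
[[7,17],[23,0],[29,17],[32,0],[44,17],[50,0]]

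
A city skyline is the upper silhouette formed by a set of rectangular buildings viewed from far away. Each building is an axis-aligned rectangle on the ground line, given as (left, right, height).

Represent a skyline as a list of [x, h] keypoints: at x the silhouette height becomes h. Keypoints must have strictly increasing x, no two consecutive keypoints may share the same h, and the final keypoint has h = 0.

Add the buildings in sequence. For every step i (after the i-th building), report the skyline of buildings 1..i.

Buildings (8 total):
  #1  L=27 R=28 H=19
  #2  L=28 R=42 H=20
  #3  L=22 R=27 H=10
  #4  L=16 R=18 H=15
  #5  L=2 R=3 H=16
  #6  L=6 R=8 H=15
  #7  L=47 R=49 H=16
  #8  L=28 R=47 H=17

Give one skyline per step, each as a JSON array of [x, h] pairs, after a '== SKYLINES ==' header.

== SKYLINES ==
[[27,19],[28,0]]
[[27,19],[28,20],[42,0]]
[[22,10],[27,19],[28,20],[42,0]]
[[16,15],[18,0],[22,10],[27,19],[28,20],[42,0]]
[[2,16],[3,0],[16,15],[18,0],[22,10],[27,19],[28,20],[42,0]]
[[2,16],[3,0],[6,15],[8,0],[16,15],[18,0],[22,10],[27,19],[28,20],[42,0]]
[[2,16],[3,0],[6,15],[8,0],[16,15],[18,0],[22,10],[27,19],[28,20],[42,0],[47,16],[49,0]]
[[2,16],[3,0],[6,15],[8,0],[16,15],[18,0],[22,10],[27,19],[28,20],[42,17],[47,16],[49,0]]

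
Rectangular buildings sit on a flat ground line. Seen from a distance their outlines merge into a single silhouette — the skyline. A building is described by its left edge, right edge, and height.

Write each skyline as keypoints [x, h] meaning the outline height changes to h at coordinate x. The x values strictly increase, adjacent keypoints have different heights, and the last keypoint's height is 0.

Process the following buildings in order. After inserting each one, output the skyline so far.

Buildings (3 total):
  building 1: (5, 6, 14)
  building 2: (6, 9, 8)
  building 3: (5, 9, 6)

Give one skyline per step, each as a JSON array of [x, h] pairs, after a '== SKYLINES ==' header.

== SKYLINES ==
[[5,14],[6,0]]
[[5,14],[6,8],[9,0]]
[[5,14],[6,8],[9,0]]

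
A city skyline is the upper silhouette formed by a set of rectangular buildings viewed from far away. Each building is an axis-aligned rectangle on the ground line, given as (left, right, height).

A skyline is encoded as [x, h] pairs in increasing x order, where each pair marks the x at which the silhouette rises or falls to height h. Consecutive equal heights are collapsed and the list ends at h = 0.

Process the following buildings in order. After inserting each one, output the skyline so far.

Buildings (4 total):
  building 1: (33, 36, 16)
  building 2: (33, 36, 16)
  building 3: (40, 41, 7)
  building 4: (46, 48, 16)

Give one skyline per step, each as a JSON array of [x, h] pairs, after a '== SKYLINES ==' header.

== SKYLINES ==
[[33,16],[36,0]]
[[33,16],[36,0]]
[[33,16],[36,0],[40,7],[41,0]]
[[33,16],[36,0],[40,7],[41,0],[46,16],[48,0]]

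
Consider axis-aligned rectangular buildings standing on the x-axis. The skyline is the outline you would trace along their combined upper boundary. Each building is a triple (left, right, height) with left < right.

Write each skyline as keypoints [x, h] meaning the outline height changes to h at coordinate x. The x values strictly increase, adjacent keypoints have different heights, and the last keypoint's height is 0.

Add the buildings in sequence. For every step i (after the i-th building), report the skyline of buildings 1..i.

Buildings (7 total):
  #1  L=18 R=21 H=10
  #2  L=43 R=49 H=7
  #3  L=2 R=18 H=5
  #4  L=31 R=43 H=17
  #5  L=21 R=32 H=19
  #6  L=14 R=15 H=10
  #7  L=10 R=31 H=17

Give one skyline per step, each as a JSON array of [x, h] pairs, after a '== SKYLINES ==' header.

== SKYLINES ==
[[18,10],[21,0]]
[[18,10],[21,0],[43,7],[49,0]]
[[2,5],[18,10],[21,0],[43,7],[49,0]]
[[2,5],[18,10],[21,0],[31,17],[43,7],[49,0]]
[[2,5],[18,10],[21,19],[32,17],[43,7],[49,0]]
[[2,5],[14,10],[15,5],[18,10],[21,19],[32,17],[43,7],[49,0]]
[[2,5],[10,17],[21,19],[32,17],[43,7],[49,0]]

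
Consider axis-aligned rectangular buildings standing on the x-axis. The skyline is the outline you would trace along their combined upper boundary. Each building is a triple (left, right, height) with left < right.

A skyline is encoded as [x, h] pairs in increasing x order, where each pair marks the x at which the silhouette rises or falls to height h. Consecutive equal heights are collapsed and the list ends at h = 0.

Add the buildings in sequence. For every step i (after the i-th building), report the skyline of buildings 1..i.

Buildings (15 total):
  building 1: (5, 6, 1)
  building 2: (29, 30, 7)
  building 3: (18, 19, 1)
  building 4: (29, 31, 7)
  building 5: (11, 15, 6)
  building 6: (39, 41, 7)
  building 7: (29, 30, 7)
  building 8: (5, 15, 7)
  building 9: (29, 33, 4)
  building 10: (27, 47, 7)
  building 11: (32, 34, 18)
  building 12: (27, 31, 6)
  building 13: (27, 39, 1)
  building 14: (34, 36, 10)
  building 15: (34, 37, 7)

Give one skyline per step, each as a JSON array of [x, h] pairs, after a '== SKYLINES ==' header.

== SKYLINES ==
[[5,1],[6,0]]
[[5,1],[6,0],[29,7],[30,0]]
[[5,1],[6,0],[18,1],[19,0],[29,7],[30,0]]
[[5,1],[6,0],[18,1],[19,0],[29,7],[31,0]]
[[5,1],[6,0],[11,6],[15,0],[18,1],[19,0],[29,7],[31,0]]
[[5,1],[6,0],[11,6],[15,0],[18,1],[19,0],[29,7],[31,0],[39,7],[41,0]]
[[5,1],[6,0],[11,6],[15,0],[18,1],[19,0],[29,7],[31,0],[39,7],[41,0]]
[[5,7],[15,0],[18,1],[19,0],[29,7],[31,0],[39,7],[41,0]]
[[5,7],[15,0],[18,1],[19,0],[29,7],[31,4],[33,0],[39,7],[41,0]]
[[5,7],[15,0],[18,1],[19,0],[27,7],[47,0]]
[[5,7],[15,0],[18,1],[19,0],[27,7],[32,18],[34,7],[47,0]]
[[5,7],[15,0],[18,1],[19,0],[27,7],[32,18],[34,7],[47,0]]
[[5,7],[15,0],[18,1],[19,0],[27,7],[32,18],[34,7],[47,0]]
[[5,7],[15,0],[18,1],[19,0],[27,7],[32,18],[34,10],[36,7],[47,0]]
[[5,7],[15,0],[18,1],[19,0],[27,7],[32,18],[34,10],[36,7],[47,0]]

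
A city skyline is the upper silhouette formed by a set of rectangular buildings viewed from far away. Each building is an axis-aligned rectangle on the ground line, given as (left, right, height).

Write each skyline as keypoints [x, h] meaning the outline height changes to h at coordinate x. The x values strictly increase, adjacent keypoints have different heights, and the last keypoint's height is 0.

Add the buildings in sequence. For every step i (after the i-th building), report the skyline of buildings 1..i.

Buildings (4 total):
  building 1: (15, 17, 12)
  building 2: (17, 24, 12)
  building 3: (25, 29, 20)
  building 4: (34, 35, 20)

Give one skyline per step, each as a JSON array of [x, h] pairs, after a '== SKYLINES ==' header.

== SKYLINES ==
[[15,12],[17,0]]
[[15,12],[24,0]]
[[15,12],[24,0],[25,20],[29,0]]
[[15,12],[24,0],[25,20],[29,0],[34,20],[35,0]]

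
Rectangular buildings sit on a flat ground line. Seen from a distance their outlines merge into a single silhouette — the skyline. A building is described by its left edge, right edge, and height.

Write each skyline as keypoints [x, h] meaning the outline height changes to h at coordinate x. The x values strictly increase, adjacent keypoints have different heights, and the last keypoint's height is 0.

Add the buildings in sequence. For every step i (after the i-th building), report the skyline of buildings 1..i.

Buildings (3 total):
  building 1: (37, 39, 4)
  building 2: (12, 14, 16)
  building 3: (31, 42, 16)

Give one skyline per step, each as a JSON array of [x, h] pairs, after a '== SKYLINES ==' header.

== SKYLINES ==
[[37,4],[39,0]]
[[12,16],[14,0],[37,4],[39,0]]
[[12,16],[14,0],[31,16],[42,0]]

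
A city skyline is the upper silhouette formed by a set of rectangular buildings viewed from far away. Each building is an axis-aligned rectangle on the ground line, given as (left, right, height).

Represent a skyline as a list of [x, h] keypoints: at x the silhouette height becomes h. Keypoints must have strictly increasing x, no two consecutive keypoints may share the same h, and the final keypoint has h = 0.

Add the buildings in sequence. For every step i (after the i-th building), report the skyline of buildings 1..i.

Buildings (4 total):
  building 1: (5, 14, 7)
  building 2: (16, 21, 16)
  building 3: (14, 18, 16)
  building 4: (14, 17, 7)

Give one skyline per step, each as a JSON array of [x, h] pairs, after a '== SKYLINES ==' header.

== SKYLINES ==
[[5,7],[14,0]]
[[5,7],[14,0],[16,16],[21,0]]
[[5,7],[14,16],[21,0]]
[[5,7],[14,16],[21,0]]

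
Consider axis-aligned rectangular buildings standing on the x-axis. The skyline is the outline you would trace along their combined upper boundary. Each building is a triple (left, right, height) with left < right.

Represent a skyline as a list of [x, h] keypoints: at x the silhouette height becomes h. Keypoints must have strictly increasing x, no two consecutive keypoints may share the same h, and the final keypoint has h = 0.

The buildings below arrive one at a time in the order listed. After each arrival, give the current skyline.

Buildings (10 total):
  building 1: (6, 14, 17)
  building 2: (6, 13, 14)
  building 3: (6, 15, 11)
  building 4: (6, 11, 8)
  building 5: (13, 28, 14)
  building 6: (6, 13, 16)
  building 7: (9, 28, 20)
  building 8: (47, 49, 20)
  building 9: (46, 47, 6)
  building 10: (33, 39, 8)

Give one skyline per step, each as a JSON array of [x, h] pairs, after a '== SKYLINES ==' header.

== SKYLINES ==
[[6,17],[14,0]]
[[6,17],[14,0]]
[[6,17],[14,11],[15,0]]
[[6,17],[14,11],[15,0]]
[[6,17],[14,14],[28,0]]
[[6,17],[14,14],[28,0]]
[[6,17],[9,20],[28,0]]
[[6,17],[9,20],[28,0],[47,20],[49,0]]
[[6,17],[9,20],[28,0],[46,6],[47,20],[49,0]]
[[6,17],[9,20],[28,0],[33,8],[39,0],[46,6],[47,20],[49,0]]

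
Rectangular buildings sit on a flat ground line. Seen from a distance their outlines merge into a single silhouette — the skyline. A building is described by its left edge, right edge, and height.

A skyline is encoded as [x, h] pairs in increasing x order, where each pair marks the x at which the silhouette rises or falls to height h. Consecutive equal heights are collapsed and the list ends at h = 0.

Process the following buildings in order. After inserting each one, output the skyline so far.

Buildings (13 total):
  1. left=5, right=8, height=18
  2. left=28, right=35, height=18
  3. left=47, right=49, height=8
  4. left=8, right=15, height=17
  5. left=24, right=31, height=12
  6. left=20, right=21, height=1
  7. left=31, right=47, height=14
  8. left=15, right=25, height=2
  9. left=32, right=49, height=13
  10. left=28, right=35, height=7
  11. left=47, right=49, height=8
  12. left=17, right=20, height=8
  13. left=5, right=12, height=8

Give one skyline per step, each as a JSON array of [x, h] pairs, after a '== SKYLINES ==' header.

== SKYLINES ==
[[5,18],[8,0]]
[[5,18],[8,0],[28,18],[35,0]]
[[5,18],[8,0],[28,18],[35,0],[47,8],[49,0]]
[[5,18],[8,17],[15,0],[28,18],[35,0],[47,8],[49,0]]
[[5,18],[8,17],[15,0],[24,12],[28,18],[35,0],[47,8],[49,0]]
[[5,18],[8,17],[15,0],[20,1],[21,0],[24,12],[28,18],[35,0],[47,8],[49,0]]
[[5,18],[8,17],[15,0],[20,1],[21,0],[24,12],[28,18],[35,14],[47,8],[49,0]]
[[5,18],[8,17],[15,2],[24,12],[28,18],[35,14],[47,8],[49,0]]
[[5,18],[8,17],[15,2],[24,12],[28,18],[35,14],[47,13],[49,0]]
[[5,18],[8,17],[15,2],[24,12],[28,18],[35,14],[47,13],[49,0]]
[[5,18],[8,17],[15,2],[24,12],[28,18],[35,14],[47,13],[49,0]]
[[5,18],[8,17],[15,2],[17,8],[20,2],[24,12],[28,18],[35,14],[47,13],[49,0]]
[[5,18],[8,17],[15,2],[17,8],[20,2],[24,12],[28,18],[35,14],[47,13],[49,0]]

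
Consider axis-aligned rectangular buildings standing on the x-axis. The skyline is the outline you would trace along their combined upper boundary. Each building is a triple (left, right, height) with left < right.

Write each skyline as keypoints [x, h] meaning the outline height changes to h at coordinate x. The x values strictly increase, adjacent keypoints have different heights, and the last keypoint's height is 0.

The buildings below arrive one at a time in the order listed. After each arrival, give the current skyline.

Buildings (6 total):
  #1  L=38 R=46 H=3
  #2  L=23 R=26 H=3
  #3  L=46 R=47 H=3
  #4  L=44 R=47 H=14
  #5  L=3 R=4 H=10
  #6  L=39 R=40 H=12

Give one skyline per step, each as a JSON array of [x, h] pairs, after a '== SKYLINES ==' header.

== SKYLINES ==
[[38,3],[46,0]]
[[23,3],[26,0],[38,3],[46,0]]
[[23,3],[26,0],[38,3],[47,0]]
[[23,3],[26,0],[38,3],[44,14],[47,0]]
[[3,10],[4,0],[23,3],[26,0],[38,3],[44,14],[47,0]]
[[3,10],[4,0],[23,3],[26,0],[38,3],[39,12],[40,3],[44,14],[47,0]]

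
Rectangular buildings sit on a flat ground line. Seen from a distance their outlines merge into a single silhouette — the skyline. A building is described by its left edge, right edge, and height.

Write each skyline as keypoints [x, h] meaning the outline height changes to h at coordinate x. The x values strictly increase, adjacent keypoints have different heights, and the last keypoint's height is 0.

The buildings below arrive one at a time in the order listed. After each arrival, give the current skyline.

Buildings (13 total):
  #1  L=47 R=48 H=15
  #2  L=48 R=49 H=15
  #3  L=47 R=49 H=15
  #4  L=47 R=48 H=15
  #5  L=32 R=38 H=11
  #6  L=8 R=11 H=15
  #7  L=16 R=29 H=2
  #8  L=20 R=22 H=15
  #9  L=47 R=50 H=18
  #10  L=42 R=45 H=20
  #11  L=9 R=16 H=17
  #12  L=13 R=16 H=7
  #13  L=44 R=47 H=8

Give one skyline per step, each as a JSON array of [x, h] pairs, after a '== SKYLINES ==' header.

== SKYLINES ==
[[47,15],[48,0]]
[[47,15],[49,0]]
[[47,15],[49,0]]
[[47,15],[49,0]]
[[32,11],[38,0],[47,15],[49,0]]
[[8,15],[11,0],[32,11],[38,0],[47,15],[49,0]]
[[8,15],[11,0],[16,2],[29,0],[32,11],[38,0],[47,15],[49,0]]
[[8,15],[11,0],[16,2],[20,15],[22,2],[29,0],[32,11],[38,0],[47,15],[49,0]]
[[8,15],[11,0],[16,2],[20,15],[22,2],[29,0],[32,11],[38,0],[47,18],[50,0]]
[[8,15],[11,0],[16,2],[20,15],[22,2],[29,0],[32,11],[38,0],[42,20],[45,0],[47,18],[50,0]]
[[8,15],[9,17],[16,2],[20,15],[22,2],[29,0],[32,11],[38,0],[42,20],[45,0],[47,18],[50,0]]
[[8,15],[9,17],[16,2],[20,15],[22,2],[29,0],[32,11],[38,0],[42,20],[45,0],[47,18],[50,0]]
[[8,15],[9,17],[16,2],[20,15],[22,2],[29,0],[32,11],[38,0],[42,20],[45,8],[47,18],[50,0]]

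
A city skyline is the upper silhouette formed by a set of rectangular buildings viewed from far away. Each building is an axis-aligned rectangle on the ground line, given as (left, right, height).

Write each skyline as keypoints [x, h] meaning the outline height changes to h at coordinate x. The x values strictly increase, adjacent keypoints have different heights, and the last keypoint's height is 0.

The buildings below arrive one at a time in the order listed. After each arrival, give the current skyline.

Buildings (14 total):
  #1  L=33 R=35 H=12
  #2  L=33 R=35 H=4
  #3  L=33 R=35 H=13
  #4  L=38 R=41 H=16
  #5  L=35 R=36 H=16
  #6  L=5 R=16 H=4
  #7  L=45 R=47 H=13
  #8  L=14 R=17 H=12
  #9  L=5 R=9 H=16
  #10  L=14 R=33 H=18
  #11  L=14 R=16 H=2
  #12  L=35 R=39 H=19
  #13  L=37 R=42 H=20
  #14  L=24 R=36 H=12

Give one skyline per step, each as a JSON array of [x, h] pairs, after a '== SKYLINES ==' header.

== SKYLINES ==
[[33,12],[35,0]]
[[33,12],[35,0]]
[[33,13],[35,0]]
[[33,13],[35,0],[38,16],[41,0]]
[[33,13],[35,16],[36,0],[38,16],[41,0]]
[[5,4],[16,0],[33,13],[35,16],[36,0],[38,16],[41,0]]
[[5,4],[16,0],[33,13],[35,16],[36,0],[38,16],[41,0],[45,13],[47,0]]
[[5,4],[14,12],[17,0],[33,13],[35,16],[36,0],[38,16],[41,0],[45,13],[47,0]]
[[5,16],[9,4],[14,12],[17,0],[33,13],[35,16],[36,0],[38,16],[41,0],[45,13],[47,0]]
[[5,16],[9,4],[14,18],[33,13],[35,16],[36,0],[38,16],[41,0],[45,13],[47,0]]
[[5,16],[9,4],[14,18],[33,13],[35,16],[36,0],[38,16],[41,0],[45,13],[47,0]]
[[5,16],[9,4],[14,18],[33,13],[35,19],[39,16],[41,0],[45,13],[47,0]]
[[5,16],[9,4],[14,18],[33,13],[35,19],[37,20],[42,0],[45,13],[47,0]]
[[5,16],[9,4],[14,18],[33,13],[35,19],[37,20],[42,0],[45,13],[47,0]]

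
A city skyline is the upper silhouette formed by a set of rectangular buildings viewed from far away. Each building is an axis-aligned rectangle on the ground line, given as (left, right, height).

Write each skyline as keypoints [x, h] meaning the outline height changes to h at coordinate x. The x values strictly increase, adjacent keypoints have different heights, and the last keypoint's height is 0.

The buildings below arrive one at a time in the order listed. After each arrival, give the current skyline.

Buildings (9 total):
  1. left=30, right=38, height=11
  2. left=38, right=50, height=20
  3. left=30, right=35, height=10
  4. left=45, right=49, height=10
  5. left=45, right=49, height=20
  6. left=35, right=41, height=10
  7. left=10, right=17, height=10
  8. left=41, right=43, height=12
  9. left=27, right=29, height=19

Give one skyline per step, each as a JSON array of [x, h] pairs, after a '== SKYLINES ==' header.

== SKYLINES ==
[[30,11],[38,0]]
[[30,11],[38,20],[50,0]]
[[30,11],[38,20],[50,0]]
[[30,11],[38,20],[50,0]]
[[30,11],[38,20],[50,0]]
[[30,11],[38,20],[50,0]]
[[10,10],[17,0],[30,11],[38,20],[50,0]]
[[10,10],[17,0],[30,11],[38,20],[50,0]]
[[10,10],[17,0],[27,19],[29,0],[30,11],[38,20],[50,0]]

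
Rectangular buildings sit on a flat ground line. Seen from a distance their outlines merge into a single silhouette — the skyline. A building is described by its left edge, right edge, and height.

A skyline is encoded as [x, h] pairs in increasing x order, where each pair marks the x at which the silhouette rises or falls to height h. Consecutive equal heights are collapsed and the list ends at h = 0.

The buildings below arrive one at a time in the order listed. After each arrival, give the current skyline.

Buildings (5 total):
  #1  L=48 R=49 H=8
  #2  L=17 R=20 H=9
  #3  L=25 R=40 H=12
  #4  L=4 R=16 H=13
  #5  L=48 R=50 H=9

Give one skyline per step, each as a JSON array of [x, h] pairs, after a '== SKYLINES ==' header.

== SKYLINES ==
[[48,8],[49,0]]
[[17,9],[20,0],[48,8],[49,0]]
[[17,9],[20,0],[25,12],[40,0],[48,8],[49,0]]
[[4,13],[16,0],[17,9],[20,0],[25,12],[40,0],[48,8],[49,0]]
[[4,13],[16,0],[17,9],[20,0],[25,12],[40,0],[48,9],[50,0]]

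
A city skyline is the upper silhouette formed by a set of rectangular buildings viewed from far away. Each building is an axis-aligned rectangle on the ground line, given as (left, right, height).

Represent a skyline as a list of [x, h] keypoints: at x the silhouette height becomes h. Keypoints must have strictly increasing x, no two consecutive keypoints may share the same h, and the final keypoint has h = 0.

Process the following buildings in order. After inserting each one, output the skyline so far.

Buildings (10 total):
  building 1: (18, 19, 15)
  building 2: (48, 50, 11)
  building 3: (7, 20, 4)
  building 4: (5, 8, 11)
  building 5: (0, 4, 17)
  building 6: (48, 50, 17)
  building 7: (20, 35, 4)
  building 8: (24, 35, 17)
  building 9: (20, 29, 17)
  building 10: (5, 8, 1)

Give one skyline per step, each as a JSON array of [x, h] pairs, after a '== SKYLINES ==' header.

== SKYLINES ==
[[18,15],[19,0]]
[[18,15],[19,0],[48,11],[50,0]]
[[7,4],[18,15],[19,4],[20,0],[48,11],[50,0]]
[[5,11],[8,4],[18,15],[19,4],[20,0],[48,11],[50,0]]
[[0,17],[4,0],[5,11],[8,4],[18,15],[19,4],[20,0],[48,11],[50,0]]
[[0,17],[4,0],[5,11],[8,4],[18,15],[19,4],[20,0],[48,17],[50,0]]
[[0,17],[4,0],[5,11],[8,4],[18,15],[19,4],[35,0],[48,17],[50,0]]
[[0,17],[4,0],[5,11],[8,4],[18,15],[19,4],[24,17],[35,0],[48,17],[50,0]]
[[0,17],[4,0],[5,11],[8,4],[18,15],[19,4],[20,17],[35,0],[48,17],[50,0]]
[[0,17],[4,0],[5,11],[8,4],[18,15],[19,4],[20,17],[35,0],[48,17],[50,0]]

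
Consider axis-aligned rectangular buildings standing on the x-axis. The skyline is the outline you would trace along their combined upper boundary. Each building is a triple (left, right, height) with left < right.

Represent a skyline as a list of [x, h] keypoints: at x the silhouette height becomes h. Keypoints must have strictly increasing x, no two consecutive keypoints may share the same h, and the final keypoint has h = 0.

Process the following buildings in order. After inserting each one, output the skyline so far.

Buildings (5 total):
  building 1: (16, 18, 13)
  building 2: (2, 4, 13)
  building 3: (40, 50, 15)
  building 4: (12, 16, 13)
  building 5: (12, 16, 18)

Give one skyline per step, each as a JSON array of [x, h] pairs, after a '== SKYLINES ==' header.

== SKYLINES ==
[[16,13],[18,0]]
[[2,13],[4,0],[16,13],[18,0]]
[[2,13],[4,0],[16,13],[18,0],[40,15],[50,0]]
[[2,13],[4,0],[12,13],[18,0],[40,15],[50,0]]
[[2,13],[4,0],[12,18],[16,13],[18,0],[40,15],[50,0]]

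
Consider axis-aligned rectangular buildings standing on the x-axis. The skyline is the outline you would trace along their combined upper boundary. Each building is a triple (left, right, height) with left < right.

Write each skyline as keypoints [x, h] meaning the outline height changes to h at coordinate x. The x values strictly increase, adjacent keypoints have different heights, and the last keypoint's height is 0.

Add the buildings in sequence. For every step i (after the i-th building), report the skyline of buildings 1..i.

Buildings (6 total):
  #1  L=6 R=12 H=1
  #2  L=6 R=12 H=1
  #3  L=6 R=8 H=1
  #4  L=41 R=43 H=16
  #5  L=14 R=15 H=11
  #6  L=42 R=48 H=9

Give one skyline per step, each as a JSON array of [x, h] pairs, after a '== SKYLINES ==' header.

== SKYLINES ==
[[6,1],[12,0]]
[[6,1],[12,0]]
[[6,1],[12,0]]
[[6,1],[12,0],[41,16],[43,0]]
[[6,1],[12,0],[14,11],[15,0],[41,16],[43,0]]
[[6,1],[12,0],[14,11],[15,0],[41,16],[43,9],[48,0]]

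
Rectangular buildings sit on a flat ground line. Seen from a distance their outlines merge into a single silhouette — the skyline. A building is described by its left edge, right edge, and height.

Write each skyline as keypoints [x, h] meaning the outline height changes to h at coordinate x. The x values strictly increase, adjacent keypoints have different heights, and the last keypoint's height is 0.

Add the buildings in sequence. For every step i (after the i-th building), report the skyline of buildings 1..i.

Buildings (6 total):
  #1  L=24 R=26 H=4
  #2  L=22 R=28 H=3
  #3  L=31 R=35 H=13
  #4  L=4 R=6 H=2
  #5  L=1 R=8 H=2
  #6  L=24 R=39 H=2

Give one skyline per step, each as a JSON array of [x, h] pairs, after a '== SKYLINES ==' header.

== SKYLINES ==
[[24,4],[26,0]]
[[22,3],[24,4],[26,3],[28,0]]
[[22,3],[24,4],[26,3],[28,0],[31,13],[35,0]]
[[4,2],[6,0],[22,3],[24,4],[26,3],[28,0],[31,13],[35,0]]
[[1,2],[8,0],[22,3],[24,4],[26,3],[28,0],[31,13],[35,0]]
[[1,2],[8,0],[22,3],[24,4],[26,3],[28,2],[31,13],[35,2],[39,0]]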